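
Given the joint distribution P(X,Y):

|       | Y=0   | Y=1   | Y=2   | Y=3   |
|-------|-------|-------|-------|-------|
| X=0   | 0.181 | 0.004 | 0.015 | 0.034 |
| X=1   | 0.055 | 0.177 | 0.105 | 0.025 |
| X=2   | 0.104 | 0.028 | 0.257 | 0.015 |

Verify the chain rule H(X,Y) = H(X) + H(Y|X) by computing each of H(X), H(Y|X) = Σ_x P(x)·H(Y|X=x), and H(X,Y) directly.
H(X) = 1.5493 bits, H(Y|X) = 1.4111 bits, H(X,Y) = 2.9604 bits

Marginal of X (row sums):
  P(X=0) = 0.181 + 0.004 + 0.015 + 0.034 = 0.234
  P(X=1) = 0.055 + 0.177 + 0.105 + 0.025 = 0.362
  P(X=2) = 0.104 + 0.028 + 0.257 + 0.015 = 0.404
H(X) = -[0.234·log₂(0.234) + 0.362·log₂(0.362) + 0.404·log₂(0.404)]
  = 0.49033 + 0.53067 + 0.52826 = 1.5493 bits

H(Y|X) = Σ_x P(x)·H(Y|X=x):
  X=0: P(X=0) = 0.234, P(Y|X=0) = (181/234, 2/117, 5/78, 17/117) → H(Y|X=0) = 1.04537
  X=1: P(X=1) = 0.362, P(Y|X=1) = (55/362, 177/362, 105/362, 25/362) → H(Y|X=1) = 1.70196
  X=2: P(X=2) = 0.404, P(Y|X=2) = (26/101, 7/101, 257/404, 15/404) → H(Y|X=2) = 1.36242
H(Y|X) = 0.234·1.04537 + 0.362·1.70196 + 0.404·1.36242 = 1.4111 bits

H(X,Y) = -Σ_{x,y} P(x,y) log₂ P(x,y). Per-cell terms -P(x,y)·log₂P(x,y):
  X=0: 0.44633, 0.03186, 0.09088, 0.16586
  X=1: 0.23014, 0.44218, 0.34141, 0.13305
  X=2: 0.33960, 0.14444, 0.50376, 0.09088
Sum of the 12 terms: H(X,Y) = 2.9604 bits

Chain rule check:
  H(X) + H(Y|X) = 1.5493 + 1.4111 = 2.9604 bits
  H(X,Y) = 2.9604 bits
✓ Chain rule verified.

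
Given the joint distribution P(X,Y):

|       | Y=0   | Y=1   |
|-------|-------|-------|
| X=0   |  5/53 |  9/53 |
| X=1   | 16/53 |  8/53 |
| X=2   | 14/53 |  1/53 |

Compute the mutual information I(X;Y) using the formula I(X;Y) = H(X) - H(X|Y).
0.1602 bits

I(X;Y) = H(X) - H(X|Y)

Marginal of X (row sums):
  P(X=0) = 5/53 + 9/53 = 14/53
  P(X=1) = 16/53 + 8/53 = 24/53
  P(X=2) = 14/53 + 1/53 = 15/53
H(X) = -[(14/53)·log₂(14/53) + (24/53)·log₂(24/53) + (15/53)·log₂(15/53)]
  = 0.507319 + 0.517566 + 0.515386 = 1.54027 bits

Marginal of Y (column sums):
  P(Y=0) = 5/53 + 16/53 + 14/53 = 35/53
  P(Y=1) = 9/53 + 8/53 + 1/53 = 18/53
H(X|Y) = Σ_y P(y)·H(X|Y=y):
  Y=0: P(Y=0) = 35/53, P(X|Y=0) = (1/7, 16/35, 2/5) → H(X|Y=0) = 1.446066
  Y=1: P(Y=1) = 18/53, P(X|Y=1) = (1/2, 4/9, 1/18) → H(X|Y=1) = 1.251629
H(X|Y) = (35/53)·1.446066 + (18/53)·1.251629 = 1.38003 bits

I(X;Y) = H(X) - H(X|Y) = 1.54027 - 1.38003 = 0.1602 bits

Cross-check via I(X;Y) = H(X) + H(Y) - H(X,Y): computing H(Y) from the column sums and H(X,Y) from the 6 cells in the same way gives H(Y) = 0.92446 bits and H(X,Y) = 2.30449 bits, so
I(X;Y) = 1.54027 + 0.92446 - 2.30449 = 0.1602 bits ✓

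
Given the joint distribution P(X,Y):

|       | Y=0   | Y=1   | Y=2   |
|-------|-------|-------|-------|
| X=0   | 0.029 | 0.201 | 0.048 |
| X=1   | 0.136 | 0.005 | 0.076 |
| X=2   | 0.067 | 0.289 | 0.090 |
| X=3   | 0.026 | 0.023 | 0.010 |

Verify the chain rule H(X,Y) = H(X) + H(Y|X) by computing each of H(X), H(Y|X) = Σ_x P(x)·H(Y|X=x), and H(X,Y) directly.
H(X) = 1.7522 bits, H(Y|X) = 1.2037 bits, H(X,Y) = 2.9559 bits

Marginal of X (row sums):
  P(X=0) = 0.029 + 0.201 + 0.048 = 0.278
  P(X=1) = 0.136 + 0.005 + 0.076 = 0.217
  P(X=2) = 0.067 + 0.289 + 0.090 = 0.446
  P(X=3) = 0.026 + 0.023 + 0.010 = 0.059
H(X) = -[0.278·log₂(0.278) + 0.217·log₂(0.217) + 0.446·log₂(0.446) + 0.059·log₂(0.059)]
  = 0.51342 + 0.47832 + 0.51954 + 0.24091 = 1.7522 bits

H(Y|X) = Σ_x P(x)·H(Y|X=x):
  X=0: P(X=0) = 0.278, P(Y|X=0) = (29/278, 201/278, 24/139) → H(Y|X=0) = 1.11599
  X=1: P(X=1) = 0.217, P(Y|X=1) = (136/217, 5/217, 76/217) → H(Y|X=1) = 1.07792
  X=2: P(X=2) = 0.446, P(Y|X=2) = (67/446, 289/446, 45/223) → H(Y|X=2) = 1.28241
  X=3: P(X=3) = 0.059, P(Y|X=3) = (26/59, 23/59, 10/59) → H(Y|X=3) = 1.48480
H(Y|X) = 0.278·1.11599 + 0.217·1.07792 + 0.446·1.28241 + 0.059·1.48480 = 1.2037 bits

H(X,Y) = -Σ_{x,y} P(x,y) log₂ P(x,y). Per-cell terms -P(x,y)·log₂P(x,y):
  X=0: 0.14813, 0.46526, 0.21028
  X=1: 0.39145, 0.03822, 0.28256
  X=2: 0.26128, 0.51756, 0.31265
  X=3: 0.13690, 0.12517, 0.06644
Sum of the 12 terms: H(X,Y) = 2.9559 bits

Chain rule check:
  H(X) + H(Y|X) = 1.7522 + 1.2037 = 2.9559 bits
  H(X,Y) = 2.9559 bits
✓ Chain rule verified.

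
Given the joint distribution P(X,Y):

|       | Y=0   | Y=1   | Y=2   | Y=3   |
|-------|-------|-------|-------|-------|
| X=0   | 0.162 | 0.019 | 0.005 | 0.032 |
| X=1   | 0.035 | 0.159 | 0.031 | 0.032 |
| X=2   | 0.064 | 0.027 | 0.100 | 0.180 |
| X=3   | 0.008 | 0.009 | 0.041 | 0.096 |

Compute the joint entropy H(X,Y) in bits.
3.4389 bits

H(X,Y) = -Σ_{x,y} P(x,y) log₂ P(x,y). Per-cell terms -P(x,y)·log₂P(x,y):
  X=0: 0.4254, 0.1086, 0.0382, 0.1589
  X=1: 0.1693, 0.4218, 0.1554, 0.1589
  X=2: 0.2538, 0.1407, 0.3322, 0.4453
  X=3: 0.0557, 0.0612, 0.1889, 0.3246
Sum of the 16 terms: H(X,Y) = 3.4389 bits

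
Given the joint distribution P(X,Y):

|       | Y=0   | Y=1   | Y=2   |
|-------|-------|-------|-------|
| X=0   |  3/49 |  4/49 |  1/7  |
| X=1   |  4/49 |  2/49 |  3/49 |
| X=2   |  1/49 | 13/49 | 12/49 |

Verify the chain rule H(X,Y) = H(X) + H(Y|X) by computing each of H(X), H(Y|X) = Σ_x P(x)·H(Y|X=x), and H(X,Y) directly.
H(X) = 1.4506 bits, H(Y|X) = 1.3420 bits, H(X,Y) = 2.7925 bits

Marginal of X (row sums):
  P(X=0) = 3/49 + 4/49 + 1/7 = 2/7
  P(X=1) = 4/49 + 2/49 + 3/49 = 9/49
  P(X=2) = 1/49 + 13/49 + 12/49 = 26/49
H(X) = -[(2/7)·log₂(2/7) + (9/49)·log₂(9/49) + (26/49)·log₂(26/49)]
  = 0.516387 + 0.449042 + 0.485123 = 1.4506 bits

H(Y|X) = Σ_x P(x)·H(Y|X=x):
  X=0: P(X=0) = 2/7, P(Y|X=0) = (3/14, 2/7, 1/2) → H(Y|X=0) = 1.492614
  X=1: P(X=1) = 9/49, P(Y|X=1) = (4/9, 2/9, 1/3) → H(Y|X=1) = 1.530493
  X=2: P(X=2) = 26/49, P(Y|X=2) = (1/26, 1/2, 6/13) → H(Y|X=2) = 1.195622
H(Y|X) = (2/7)·1.492614 + (9/49)·1.530493 + (26/49)·1.195622 = 1.3420 bits

H(X,Y) = -Σ_{x,y} P(x,y) log₂ P(x,y). Per-cell terms -P(x,y)·log₂P(x,y):
  X=0: 0.246719, 0.295078, 0.401051
  X=1: 0.295078, 0.188356, 0.246719
  X=2: 0.114586, 0.507868, 0.497081
Sum of the 9 terms: H(X,Y) = 2.7925 bits

Chain rule check:
  H(X) + H(Y|X) = 1.4506 + 1.3420 = 2.7926 bits
  H(X,Y) = 2.7925 bits
✓ Chain rule verified (Δ = 0.0001 is 4-dp rounding noise: each of the three values was rounded independently).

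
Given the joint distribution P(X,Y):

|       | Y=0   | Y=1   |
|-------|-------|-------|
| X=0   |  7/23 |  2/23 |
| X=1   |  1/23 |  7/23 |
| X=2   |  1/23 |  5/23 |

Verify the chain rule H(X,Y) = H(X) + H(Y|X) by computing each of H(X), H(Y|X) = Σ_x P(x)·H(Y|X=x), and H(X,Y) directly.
H(X) = 1.5653 bits, H(Y|X) = 0.6577 bits, H(X,Y) = 2.2230 bits

Marginal of X (row sums):
  P(X=0) = 7/23 + 2/23 = 9/23
  P(X=1) = 1/23 + 7/23 = 8/23
  P(X=2) = 1/23 + 5/23 = 6/23
H(X) = -[(9/23)·log₂(9/23) + (8/23)·log₂(8/23) + (6/23)·log₂(6/23)]
  = 0.5297 + 0.5299 + 0.5057 = 1.5653 bits

H(Y|X) = Σ_x P(x)·H(Y|X=x):
  X=0: P(X=0) = 9/23, P(Y|X=0) = (7/9, 2/9) → H(Y|X=0) = 0.7642
  X=1: P(X=1) = 8/23, P(Y|X=1) = (1/8, 7/8) → H(Y|X=1) = 0.5436
  X=2: P(X=2) = 6/23, P(Y|X=2) = (1/6, 5/6) → H(Y|X=2) = 0.6500
H(Y|X) = (9/23)·0.7642 + (8/23)·0.5436 + (6/23)·0.6500 = 0.6577 bits

H(X,Y) = -Σ_{x,y} P(x,y) log₂ P(x,y). Per-cell terms -P(x,y)·log₂P(x,y):
  X=0: 0.5223, 0.3064
  X=1: 0.1967, 0.5223
  X=2: 0.1967, 0.4786
Sum of the 6 terms: H(X,Y) = 2.2230 bits

Chain rule check:
  H(X) + H(Y|X) = 1.5653 + 0.6577 = 2.2230 bits
  H(X,Y) = 2.2230 bits
✓ Chain rule verified.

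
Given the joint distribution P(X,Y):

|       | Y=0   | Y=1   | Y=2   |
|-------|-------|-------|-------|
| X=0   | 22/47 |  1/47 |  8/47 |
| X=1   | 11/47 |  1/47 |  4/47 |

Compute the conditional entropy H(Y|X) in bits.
1.0515 bits

H(Y|X) = H(X,Y) - H(X)

H(X,Y) = -Σ_{x,y} P(x,y) log₂ P(x,y). Per-cell terms -P(x,y)·log₂P(x,y):
  X=0: 0.5126, 0.1182, 0.4348
  X=1: 0.4904, 0.1182, 0.3025
Sum of the 6 terms: H(X,Y) = 1.9767 bits

Marginal of X (row sums):
  P(X=0) = 22/47 + 1/47 + 8/47 = 31/47
  P(X=1) = 11/47 + 1/47 + 4/47 = 16/47
H(X) = -[(31/47)·log₂(31/47) + (16/47)·log₂(16/47)]
  = 0.3960 + 0.5292 = 0.9252 bits

H(Y|X) = H(X,Y) - H(X) = 1.9767 - 0.9252 = 1.0515 bits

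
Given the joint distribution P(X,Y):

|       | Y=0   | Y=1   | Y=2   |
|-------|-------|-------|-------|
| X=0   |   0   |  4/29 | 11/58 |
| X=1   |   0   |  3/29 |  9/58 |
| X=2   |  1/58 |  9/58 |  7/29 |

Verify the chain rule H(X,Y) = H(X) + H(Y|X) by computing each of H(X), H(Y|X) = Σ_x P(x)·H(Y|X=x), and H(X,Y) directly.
H(X) = 1.5588 bits, H(Y|X) = 1.0591 bits, H(X,Y) = 2.6179 bits

Marginal of X (row sums):
  P(X=0) = 0 + 4/29 + 11/58 = 19/58
  P(X=1) = 0 + 3/29 + 9/58 = 15/58
  P(X=2) = 1/58 + 9/58 + 7/29 = 12/29
H(X) = -[(19/58)·log₂(19/58) + (15/58)·log₂(15/58) + (12/29)·log₂(12/29)]
  = 0.5274 + 0.5046 + 0.5268 = 1.5588 bits

H(Y|X) = Σ_x P(x)·H(Y|X=x):
  X=0: P(X=0) = 19/58, P(Y|X=0) = (0, 8/19, 11/19) → H(Y|X=0) = 0.9819
  X=1: P(X=1) = 15/58, P(Y|X=1) = (0, 2/5, 3/5) → H(Y|X=1) = 0.9710
  X=2: P(X=2) = 12/29, P(Y|X=2) = (1/24, 3/8, 7/12) → H(Y|X=2) = 1.1753
H(Y|X) = (19/58)·0.9819 + (15/58)·0.9710 + (12/29)·1.1753 = 1.0591 bits

H(X,Y) = -Σ_{x,y} P(x,y) log₂ P(x,y). Per-cell terms -P(x,y)·log₂P(x,y):
  X=0: 0.0000, 0.3942, 0.4549
  X=1: 0.0000, 0.3386, 0.4171
  X=2: 0.1010, 0.4171, 0.4950
  (cells with P = 0 contribute 0)
Sum of the 9 terms: H(X,Y) = 2.6179 bits

Chain rule check:
  H(X) + H(Y|X) = 1.5588 + 1.0591 = 2.6179 bits
  H(X,Y) = 2.6179 bits
✓ Chain rule verified.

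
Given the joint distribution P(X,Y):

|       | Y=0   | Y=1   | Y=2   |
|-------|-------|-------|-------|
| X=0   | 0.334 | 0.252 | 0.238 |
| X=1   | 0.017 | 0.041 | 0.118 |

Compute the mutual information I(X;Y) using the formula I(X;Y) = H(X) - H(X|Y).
0.0757 bits

I(X;Y) = H(X) - H(X|Y)

Marginal of X (row sums):
  P(X=0) = 0.334 + 0.252 + 0.238 = 0.824
  P(X=1) = 0.017 + 0.041 + 0.118 = 0.176
H(X) = -[0.824·log₂(0.824) + 0.176·log₂(0.176)]
  = 0.23013 + 0.44112 = 0.67125 bits

Marginal of Y (column sums):
  P(Y=0) = 0.334 + 0.017 = 0.351
  P(Y=1) = 0.252 + 0.041 = 0.293
  P(Y=2) = 0.238 + 0.118 = 0.356
H(X|Y) = Σ_y P(y)·H(X|Y=y):
  Y=0: P(Y=0) = 0.351, P(X|Y=0) = (334/351, 17/351) → H(X|Y=0) = 0.27970
  Y=1: P(Y=1) = 0.293, P(X|Y=1) = (252/293, 41/293) → H(X|Y=1) = 0.58406
  Y=2: P(Y=2) = 0.356, P(X|Y=2) = (119/178, 59/178) → H(X|Y=2) = 0.91641
H(X|Y) = 0.351·0.27970 + 0.293·0.58406 + 0.356·0.91641 = 0.59555 bits

I(X;Y) = H(X) - H(X|Y) = 0.67125 - 0.59555 = 0.0757 bits

Cross-check via I(X;Y) = H(X) + H(Y) - H(X,Y): computing H(Y) from the column sums and H(X,Y) from the 6 cells in the same way gives H(Y) = 1.57954 bits and H(X,Y) = 2.17509 bits, so
I(X;Y) = 0.67125 + 1.57954 - 2.17509 = 0.0757 bits ✓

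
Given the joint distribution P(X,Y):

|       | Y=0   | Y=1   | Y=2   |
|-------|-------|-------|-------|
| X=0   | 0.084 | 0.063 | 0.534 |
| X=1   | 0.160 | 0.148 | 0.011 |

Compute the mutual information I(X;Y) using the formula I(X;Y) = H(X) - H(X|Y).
0.4134 bits

I(X;Y) = H(X) - H(X|Y)

Marginal of X (row sums):
  P(X=0) = 0.084 + 0.063 + 0.534 = 0.681
  P(X=1) = 0.160 + 0.148 + 0.011 = 0.319
H(X) = -[0.681·log₂(0.681) + 0.319·log₂(0.319)]
  = 0.3775 + 0.5258 = 0.9033 bits

Marginal of Y (column sums):
  P(Y=0) = 0.084 + 0.160 = 0.244
  P(Y=1) = 0.063 + 0.148 = 0.211
  P(Y=2) = 0.534 + 0.011 = 0.545
H(X|Y) = Σ_y P(y)·H(X|Y=y):
  Y=0: P(Y=0) = 0.244, P(X|Y=0) = (21/61, 40/61) → H(X|Y=0) = 0.9288
  Y=1: P(Y=1) = 0.211, P(X|Y=1) = (63/211, 148/211) → H(X|Y=1) = 0.8795
  Y=2: P(Y=2) = 0.545, P(X|Y=2) = (534/545, 11/545) → H(X|Y=2) = 0.1425
H(X|Y) = 0.244·0.9288 + 0.211·0.8795 + 0.545·0.1425 = 0.4899 bits

I(X;Y) = H(X) - H(X|Y) = 0.9033 - 0.4899 = 0.4134 bits

Cross-check via I(X;Y) = H(X) + H(Y) - H(X,Y): computing H(Y) from the column sums and H(X,Y) from the 6 cells in the same way gives H(Y) = 1.4474 bits and H(X,Y) = 1.9373 bits, so
I(X;Y) = 0.9033 + 1.4474 - 1.9373 = 0.4134 bits ✓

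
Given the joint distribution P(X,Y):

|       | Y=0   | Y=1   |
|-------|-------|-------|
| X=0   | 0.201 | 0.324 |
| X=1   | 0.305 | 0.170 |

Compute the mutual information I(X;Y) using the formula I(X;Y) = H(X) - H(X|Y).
0.0489 bits

I(X;Y) = H(X) - H(X|Y)

Marginal of X (row sums):
  P(X=0) = 0.201 + 0.324 = 0.525
  P(X=1) = 0.305 + 0.170 = 0.475
H(X) = -[0.525·log₂(0.525) + 0.475·log₂(0.475)]
  = 0.48805 + 0.51015 = 0.9982 bits

Marginal of Y (column sums):
  P(Y=0) = 0.201 + 0.305 = 0.506
  P(Y=1) = 0.324 + 0.170 = 0.494
H(X|Y) = Σ_y P(y)·H(X|Y=y):
  Y=0: P(Y=0) = 0.506, P(X|Y=0) = (201/506, 305/506) → H(X|Y=0) = 0.96931
  Y=1: P(Y=1) = 0.494, P(X|Y=1) = (162/247, 85/247) → H(X|Y=1) = 0.92872
H(X|Y) = 0.506·0.96931 + 0.494·0.92872 = 0.9493 bits

I(X;Y) = H(X) - H(X|Y) = 0.9982 - 0.9493 = 0.0489 bits

Cross-check via I(X;Y) = H(X) + H(Y) - H(X,Y): computing H(Y) from the column sums and H(X,Y) from the 4 cells in the same way gives H(Y) = 0.9999 bits and H(X,Y) = 1.9492 bits, so
I(X;Y) = 0.9982 + 0.9999 - 1.9492 = 0.0489 bits ✓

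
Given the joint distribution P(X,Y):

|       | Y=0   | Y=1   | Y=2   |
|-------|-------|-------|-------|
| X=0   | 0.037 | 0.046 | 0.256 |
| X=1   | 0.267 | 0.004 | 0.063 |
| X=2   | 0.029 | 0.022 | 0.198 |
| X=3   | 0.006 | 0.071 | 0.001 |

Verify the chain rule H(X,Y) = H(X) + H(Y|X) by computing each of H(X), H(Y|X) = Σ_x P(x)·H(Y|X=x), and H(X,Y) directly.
H(X) = 1.8440 bits, H(Y|X) = 0.8885 bits, H(X,Y) = 2.7324 bits

Marginal of X (row sums):
  P(X=0) = 0.037 + 0.046 + 0.256 = 0.339
  P(X=1) = 0.267 + 0.004 + 0.063 = 0.334
  P(X=2) = 0.029 + 0.022 + 0.198 = 0.249
  P(X=3) = 0.006 + 0.071 + 0.001 = 0.078
H(X) = -[0.339·log₂(0.339) + 0.334·log₂(0.334) + 0.249·log₂(0.249) + 0.078·log₂(0.078)]
  = 0.5291 + 0.5284 + 0.4994 + 0.2871 = 1.8440 bits

H(Y|X) = Σ_x P(x)·H(Y|X=x):
  X=0: P(X=0) = 0.339, P(Y|X=0) = (37/339, 46/339, 256/339) → H(Y|X=0) = 1.0458
  X=1: P(X=1) = 0.334, P(Y|X=1) = (267/334, 2/167, 63/334) → H(Y|X=1) = 0.7886
  X=2: P(X=2) = 0.249, P(Y|X=2) = (29/249, 22/249, 66/83) → H(Y|X=2) = 0.9335
  X=3: P(X=3) = 0.078, P(Y|X=3) = (1/13, 71/78, 1/78) → H(Y|X=3) = 0.4887
H(Y|X) = 0.339·1.0458 + 0.334·0.7886 + 0.249·0.9335 + 0.078·0.4887 = 0.8885 bits

H(X,Y) = -Σ_{x,y} P(x,y) log₂ P(x,y). Per-cell terms -P(x,y)·log₂P(x,y):
  X=0: 0.1760, 0.2043, 0.5032
  X=1: 0.5087, 0.0319, 0.2513
  X=2: 0.1481, 0.1211, 0.4626
  X=3: 0.0443, 0.2709, 0.0100
Sum of the 12 terms: H(X,Y) = 2.7324 bits

Chain rule check:
  H(X) + H(Y|X) = 1.8440 + 0.8885 = 2.7325 bits
  H(X,Y) = 2.7324 bits
✓ Chain rule verified (Δ = 0.0001 is 4-dp rounding noise: each of the three values was rounded independently).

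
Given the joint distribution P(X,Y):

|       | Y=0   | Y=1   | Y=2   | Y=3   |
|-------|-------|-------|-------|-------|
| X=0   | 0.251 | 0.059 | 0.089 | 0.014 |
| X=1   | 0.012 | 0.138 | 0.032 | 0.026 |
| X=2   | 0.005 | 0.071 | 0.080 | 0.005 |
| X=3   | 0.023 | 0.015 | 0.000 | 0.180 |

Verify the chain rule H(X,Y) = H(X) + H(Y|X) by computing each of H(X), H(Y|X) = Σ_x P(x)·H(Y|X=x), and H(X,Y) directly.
H(X) = 1.9014 bits, H(Y|X) = 1.3038 bits, H(X,Y) = 3.2052 bits

Marginal of X (row sums):
  P(X=0) = 0.251 + 0.059 + 0.089 + 0.014 = 0.413
  P(X=1) = 0.012 + 0.138 + 0.032 + 0.026 = 0.208
  P(X=2) = 0.005 + 0.071 + 0.080 + 0.005 = 0.161
  P(X=3) = 0.023 + 0.015 + 0.000 + 0.180 = 0.218
H(X) = -[0.413·log₂(0.413) + 0.208·log₂(0.208) + 0.161·log₂(0.161) + 0.218·log₂(0.218)]
  = 0.52690 + 0.47119 + 0.42421 + 0.47908 = 1.9014 bits

H(Y|X) = Σ_x P(x)·H(Y|X=x):
  X=0: P(X=0) = 0.413, P(Y|X=0) = (251/413, 1/7, 89/413, 2/59) → H(Y|X=0) = 1.48037
  X=1: P(X=1) = 0.208, P(Y|X=1) = (3/52, 69/104, 2/13, 1/8) → H(Y|X=1) = 1.42060
  X=2: P(X=2) = 0.161, P(Y|X=2) = (5/161, 71/161, 80/161, 5/161) → H(Y|X=2) = 1.33337
  X=3: P(X=3) = 0.218, P(Y|X=3) = (23/218, 15/218, 0, 90/109) → H(Y|X=3) = 0.83617
H(Y|X) = 0.413·1.48037 + 0.208·1.42060 + 0.161·1.33337 + 0.218·0.83617 = 1.3038 bits

H(X,Y) = -Σ_{x,y} P(x,y) log₂ P(x,y). Per-cell terms -P(x,y)·log₂P(x,y):
  X=0: 0.50055, 0.24091, 0.31061, 0.08622
  X=1: 0.07657, 0.39430, 0.15891, 0.13690
  X=2: 0.03822, 0.27094, 0.29151, 0.03822
  X=3: 0.12517, 0.09088, 0.00000, 0.44531
  (cells with P = 0 contribute 0)
Sum of the 16 terms: H(X,Y) = 3.2052 bits

Chain rule check:
  H(X) + H(Y|X) = 1.9014 + 1.3038 = 3.2052 bits
  H(X,Y) = 3.2052 bits
✓ Chain rule verified.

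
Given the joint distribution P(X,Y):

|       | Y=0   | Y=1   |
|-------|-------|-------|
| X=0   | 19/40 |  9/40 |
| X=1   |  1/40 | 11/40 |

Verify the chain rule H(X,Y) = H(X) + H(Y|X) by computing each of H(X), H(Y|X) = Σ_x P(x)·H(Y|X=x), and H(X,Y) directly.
H(X) = 0.8813 bits, H(Y|X) = 0.7583 bits, H(X,Y) = 1.6396 bits

Marginal of X (row sums):
  P(X=0) = 19/40 + 9/40 = 7/10
  P(X=1) = 1/40 + 11/40 = 3/10
H(X) = -[(7/10)·log₂(7/10) + (3/10)·log₂(3/10)]
  = 0.3602 + 0.5211 = 0.8813 bits

H(Y|X) = Σ_x P(x)·H(Y|X=x):
  X=0: P(X=0) = 7/10, P(Y|X=0) = (19/28, 9/28) → H(Y|X=0) = 0.9059
  X=1: P(X=1) = 3/10, P(Y|X=1) = (1/12, 11/12) → H(Y|X=1) = 0.4138
H(Y|X) = (7/10)·0.9059 + (3/10)·0.4138 = 0.7583 bits

H(X,Y) = -Σ_{x,y} P(x,y) log₂ P(x,y). Per-cell terms -P(x,y)·log₂P(x,y):
  X=0: 0.5102, 0.4842
  X=1: 0.1330, 0.5122
Sum of the 4 terms: H(X,Y) = 1.6396 bits

Chain rule check:
  H(X) + H(Y|X) = 0.8813 + 0.7583 = 1.6396 bits
  H(X,Y) = 1.6396 bits
✓ Chain rule verified.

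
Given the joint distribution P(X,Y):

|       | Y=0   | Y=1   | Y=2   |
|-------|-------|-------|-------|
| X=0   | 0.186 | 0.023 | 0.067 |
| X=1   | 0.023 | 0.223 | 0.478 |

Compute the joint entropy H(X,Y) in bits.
1.9548 bits

H(X,Y) = -Σ_{x,y} P(x,y) log₂ P(x,y). Per-cell terms -P(x,y)·log₂P(x,y):
  X=0: 0.45135, 0.12517, 0.26128
  X=1: 0.12517, 0.48277, 0.50903
Sum of the 6 terms: H(X,Y) = 1.9548 bits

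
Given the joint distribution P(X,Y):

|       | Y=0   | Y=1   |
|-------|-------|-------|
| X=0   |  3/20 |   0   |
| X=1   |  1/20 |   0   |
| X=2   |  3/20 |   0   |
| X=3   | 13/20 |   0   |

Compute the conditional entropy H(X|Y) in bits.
1.4412 bits

H(X|Y) = H(X,Y) - H(Y)

H(X,Y) = -Σ_{x,y} P(x,y) log₂ P(x,y). Per-cell terms -P(x,y)·log₂P(x,y):
  X=0: 0.41054484, 0.00000000
  X=1: 0.21609640, 0.00000000
  X=2: 0.41054484, 0.00000000
  X=3: 0.40396744, 0.00000000
  (cells with P = 0 contribute 0)
Sum of the 8 terms: H(X,Y) = 1.4411535 bits

Marginal of Y (column sums):
  P(Y=0) = 3/20 + 1/20 + 3/20 + 13/20 = 1
  P(Y=1) = 0 + 0 + 0 + 0 = 0
H(Y) = -[1·log₂(1)]   (outcomes with P = 0 contribute 0)
  = 0.0000000 bits

H(X|Y) = H(X,Y) - H(Y) = 1.4411535 - 0.0000000 = 1.4412 bits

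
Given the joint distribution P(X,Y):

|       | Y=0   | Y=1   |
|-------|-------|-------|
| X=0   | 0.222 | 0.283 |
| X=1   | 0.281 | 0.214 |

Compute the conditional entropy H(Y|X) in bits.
0.9881 bits

H(Y|X) = H(X,Y) - H(X)

H(X,Y) = -Σ_{x,y} P(x,y) log₂ P(x,y). Per-cell terms -P(x,y)·log₂P(x,y):
  X=0: 0.48204, 0.51538
  X=1: 0.51461, 0.47600
Sum of the 4 terms: H(X,Y) = 1.9880 bits

Marginal of X (row sums):
  P(X=0) = 0.222 + 0.283 = 0.505
  P(X=1) = 0.281 + 0.214 = 0.495
H(X) = -[0.505·log₂(0.505) + 0.495·log₂(0.495)]
  = 0.49775 + 0.50218 = 0.9999 bits

H(Y|X) = H(X,Y) - H(X) = 1.9880 - 0.9999 = 0.9881 bits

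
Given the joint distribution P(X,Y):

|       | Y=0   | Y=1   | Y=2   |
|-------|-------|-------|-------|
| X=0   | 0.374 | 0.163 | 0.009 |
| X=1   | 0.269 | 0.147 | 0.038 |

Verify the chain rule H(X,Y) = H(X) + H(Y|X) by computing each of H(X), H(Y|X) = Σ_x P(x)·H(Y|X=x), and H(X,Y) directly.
H(X) = 0.9939 bits, H(Y|X) = 1.1200 bits, H(X,Y) = 2.1139 bits

Marginal of X (row sums):
  P(X=0) = 0.374 + 0.163 + 0.009 = 0.546
  P(X=1) = 0.269 + 0.147 + 0.038 = 0.454
H(X) = -[0.546·log₂(0.546) + 0.454·log₂(0.454)]
  = 0.47667 + 0.51721 = 0.9939 bits

H(Y|X) = Σ_x P(x)·H(Y|X=x):
  X=0: P(X=0) = 0.546, P(Y|X=0) = (187/273, 163/546, 3/182) → H(Y|X=0) = 0.99219
  X=1: P(X=1) = 0.454, P(Y|X=1) = (269/454, 147/454, 19/227) → H(Y|X=1) = 1.27369
H(Y|X) = 0.546·0.99219 + 0.454·1.27369 = 1.1200 bits

H(X,Y) = -Σ_{x,y} P(x,y) log₂ P(x,y). Per-cell terms -P(x,y)·log₂P(x,y):
  X=0: 0.53066, 0.42658, 0.06116
  X=1: 0.50957, 0.40662, 0.17928
Sum of the 6 terms: H(X,Y) = 2.1139 bits

Chain rule check:
  H(X) + H(Y|X) = 0.9939 + 1.1200 = 2.1139 bits
  H(X,Y) = 2.1139 bits
✓ Chain rule verified.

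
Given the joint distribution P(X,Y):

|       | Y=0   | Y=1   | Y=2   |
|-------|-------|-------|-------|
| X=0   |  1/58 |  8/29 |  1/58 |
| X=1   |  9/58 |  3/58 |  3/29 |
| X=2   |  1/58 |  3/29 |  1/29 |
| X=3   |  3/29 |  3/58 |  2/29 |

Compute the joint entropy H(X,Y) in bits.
3.1240 bits

H(X,Y) = -Σ_{x,y} P(x,y) log₂ P(x,y). Per-cell terms -P(x,y)·log₂P(x,y):
  X=0: 0.1010, 0.5125, 0.1010
  X=1: 0.4171, 0.2210, 0.3386
  X=2: 0.1010, 0.3386, 0.1675
  X=3: 0.3386, 0.2210, 0.2661
Sum of the 12 terms: H(X,Y) = 3.1240 bits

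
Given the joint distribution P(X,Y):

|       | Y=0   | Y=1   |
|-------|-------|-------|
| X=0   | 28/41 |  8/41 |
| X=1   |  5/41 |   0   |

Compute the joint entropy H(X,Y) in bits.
1.2060 bits

H(X,Y) = -Σ_{x,y} P(x,y) log₂ P(x,y). Per-cell terms -P(x,y)·log₂P(x,y):
  X=0: 0.375744, 0.460010
  X=1: 0.370198, 0.000000
  (cells with P = 0 contribute 0)
Sum of the 4 terms: H(X,Y) = 1.2060 bits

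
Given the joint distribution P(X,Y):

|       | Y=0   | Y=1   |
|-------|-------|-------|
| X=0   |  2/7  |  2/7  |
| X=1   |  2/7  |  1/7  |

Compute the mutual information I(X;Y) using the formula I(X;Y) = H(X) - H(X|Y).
0.0202 bits

I(X;Y) = H(X) - H(X|Y)

Marginal of X (row sums):
  P(X=0) = 2/7 + 2/7 = 4/7
  P(X=1) = 2/7 + 1/7 = 3/7
H(X) = -[(4/7)·log₂(4/7) + (3/7)·log₂(3/7)]
  = 0.4613 + 0.5239 = 0.9852 bits

Marginal of Y (column sums):
  P(Y=0) = 2/7 + 2/7 = 4/7
  P(Y=1) = 2/7 + 1/7 = 3/7
H(X|Y) = Σ_y P(y)·H(X|Y=y):
  Y=0: P(Y=0) = 4/7, P(X|Y=0) = (1/2, 1/2) → H(X|Y=0) = 1.0000
  Y=1: P(Y=1) = 3/7, P(X|Y=1) = (2/3, 1/3) → H(X|Y=1) = 0.9183
H(X|Y) = (4/7)·1.0000 + (3/7)·0.9183 = 0.9650 bits

I(X;Y) = H(X) - H(X|Y) = 0.9852 - 0.9650 = 0.0202 bits

Cross-check via I(X;Y) = H(X) + H(Y) - H(X,Y): computing H(Y) from the column sums and H(X,Y) from the 4 cells in the same way gives H(Y) = 0.9852 bits and H(X,Y) = 1.9502 bits, so
I(X;Y) = 0.9852 + 0.9852 - 1.9502 = 0.0202 bits ✓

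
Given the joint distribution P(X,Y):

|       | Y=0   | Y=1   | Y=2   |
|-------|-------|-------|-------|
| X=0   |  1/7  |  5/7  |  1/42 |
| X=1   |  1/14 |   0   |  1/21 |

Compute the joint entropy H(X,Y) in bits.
1.3573 bits

H(X,Y) = -Σ_{x,y} P(x,y) log₂ P(x,y). Per-cell terms -P(x,y)·log₂P(x,y):
  X=0: 0.40105, 0.34673, 0.12839
  X=1: 0.27195, 0.00000, 0.20916
  (cells with P = 0 contribute 0)
Sum of the 6 terms: H(X,Y) = 1.3573 bits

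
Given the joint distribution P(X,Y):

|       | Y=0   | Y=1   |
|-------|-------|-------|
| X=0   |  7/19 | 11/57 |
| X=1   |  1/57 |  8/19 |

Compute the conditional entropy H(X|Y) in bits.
0.6544 bits

H(X|Y) = H(X,Y) - H(Y)

H(X,Y) = -Σ_{x,y} P(x,y) log₂ P(x,y). Per-cell terms -P(x,y)·log₂P(x,y):
  X=0: 0.53074, 0.45804
  X=1: 0.10233, 0.52544
Sum of the 4 terms: H(X,Y) = 1.61655 bits

Marginal of Y (column sums):
  P(Y=0) = 7/19 + 1/57 = 22/57
  P(Y=1) = 11/57 + 8/19 = 35/57
H(Y) = -[(22/57)·log₂(22/57) + (35/57)·log₂(35/57)]
  = 0.53011 + 0.43204 = 0.96215 bits

H(X|Y) = H(X,Y) - H(Y) = 1.61655 - 0.96215 = 0.6544 bits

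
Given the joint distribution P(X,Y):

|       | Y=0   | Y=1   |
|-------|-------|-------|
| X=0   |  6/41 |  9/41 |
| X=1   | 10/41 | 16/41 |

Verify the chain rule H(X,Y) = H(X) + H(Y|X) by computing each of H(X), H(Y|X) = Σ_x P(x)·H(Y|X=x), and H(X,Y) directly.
H(X) = 0.9474 bits, H(Y|X) = 0.9648 bits, H(X,Y) = 1.9122 bits

Marginal of X (row sums):
  P(X=0) = 6/41 + 9/41 = 15/41
  P(X=1) = 10/41 + 16/41 = 26/41
H(X) = -[(15/41)·log₂(15/41) + (26/41)·log₂(26/41)]
  = 0.5307 + 0.4167 = 0.9474 bits

H(Y|X) = Σ_x P(x)·H(Y|X=x):
  X=0: P(X=0) = 15/41, P(Y|X=0) = (2/5, 3/5) → H(Y|X=0) = 0.9710
  X=1: P(X=1) = 26/41, P(Y|X=1) = (5/13, 8/13) → H(Y|X=1) = 0.9612
H(Y|X) = (15/41)·0.9710 + (26/41)·0.9612 = 0.9648 bits

H(X,Y) = -Σ_{x,y} P(x,y) log₂ P(x,y). Per-cell terms -P(x,y)·log₂P(x,y):
  X=0: 0.4057, 0.4802
  X=1: 0.4965, 0.5298
Sum of the 4 terms: H(X,Y) = 1.9122 bits

Chain rule check:
  H(X) + H(Y|X) = 0.9474 + 0.9648 = 1.9122 bits
  H(X,Y) = 1.9122 bits
✓ Chain rule verified.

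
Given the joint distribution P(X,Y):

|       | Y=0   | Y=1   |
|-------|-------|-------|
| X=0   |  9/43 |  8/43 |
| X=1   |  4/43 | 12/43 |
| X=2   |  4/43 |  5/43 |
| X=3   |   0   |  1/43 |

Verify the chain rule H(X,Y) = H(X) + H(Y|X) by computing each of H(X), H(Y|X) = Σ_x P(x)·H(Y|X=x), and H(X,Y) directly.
H(X) = 1.6584 bits, H(Y|X) = 0.9037 bits, H(X,Y) = 2.5621 bits

Marginal of X (row sums):
  P(X=0) = 9/43 + 8/43 = 17/43
  P(X=1) = 4/43 + 12/43 = 16/43
  P(X=2) = 4/43 + 5/43 = 9/43
  P(X=3) = 0 + 1/43 = 1/43
H(X) = -[(17/43)·log₂(17/43) + (16/43)·log₂(16/43) + (9/43)·log₂(9/43) + (1/43)·log₂(1/43)]
  = 0.52929 + 0.53070 + 0.47226 + 0.12619 = 1.6584 bits

H(Y|X) = Σ_x P(x)·H(Y|X=x):
  X=0: P(X=0) = 17/43, P(Y|X=0) = (9/17, 8/17) → H(Y|X=0) = 0.99750
  X=1: P(X=1) = 16/43, P(Y|X=1) = (1/4, 3/4) → H(Y|X=1) = 0.81128
  X=2: P(X=2) = 9/43, P(Y|X=2) = (4/9, 5/9) → H(Y|X=2) = 0.99108
  X=3: P(X=3) = 1/43, P(Y|X=3) = (0, 1) → H(Y|X=3) = 0.00000
H(Y|X) = (17/43)·0.99750 + (16/43)·0.81128 + (9/43)·0.99108 + (1/43)·0.00000 = 0.9037 bits

H(X,Y) = -Σ_{x,y} P(x,y) log₂ P(x,y). Per-cell terms -P(x,y)·log₂P(x,y):
  X=0: 0.47226, 0.45140
  X=1: 0.31872, 0.51385
  X=2: 0.31872, 0.36097
  X=3: 0.00000, 0.12619
  (cells with P = 0 contribute 0)
Sum of the 8 terms: H(X,Y) = 2.5621 bits

Chain rule check:
  H(X) + H(Y|X) = 1.6584 + 0.9037 = 2.5621 bits
  H(X,Y) = 2.5621 bits
✓ Chain rule verified.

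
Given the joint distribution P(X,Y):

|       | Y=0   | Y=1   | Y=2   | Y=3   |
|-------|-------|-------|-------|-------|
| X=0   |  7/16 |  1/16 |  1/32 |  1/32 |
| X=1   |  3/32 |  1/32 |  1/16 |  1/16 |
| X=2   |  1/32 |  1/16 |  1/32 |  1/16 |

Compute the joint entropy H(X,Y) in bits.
2.8732 bits

H(X,Y) = -Σ_{x,y} P(x,y) log₂ P(x,y). Per-cell terms -P(x,y)·log₂P(x,y):
  X=0: 0.52178, 0.25000, 0.15625, 0.15625
  X=1: 0.32016, 0.15625, 0.25000, 0.25000
  X=2: 0.15625, 0.25000, 0.15625, 0.25000
Sum of the 12 terms: H(X,Y) = 2.8732 bits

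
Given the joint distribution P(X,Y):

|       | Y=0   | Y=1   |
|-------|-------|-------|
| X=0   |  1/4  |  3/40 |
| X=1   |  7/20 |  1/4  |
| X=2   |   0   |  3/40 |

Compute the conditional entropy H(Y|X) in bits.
0.8412 bits

H(Y|X) = H(X,Y) - H(X)

H(X,Y) = -Σ_{x,y} P(x,y) log₂ P(x,y). Per-cell terms -P(x,y)·log₂P(x,y):
  X=0: 0.50000, 0.28027
  X=1: 0.53010, 0.50000
  X=2: 0.00000, 0.28027
  (cells with P = 0 contribute 0)
Sum of the 6 terms: H(X,Y) = 2.0906 bits

Marginal of X (row sums):
  P(X=0) = 1/4 + 3/40 = 13/40
  P(X=1) = 7/20 + 1/4 = 3/5
  P(X=2) = 0 + 3/40 = 3/40
H(X) = -[(13/40)·log₂(13/40) + (3/5)·log₂(3/5) + (3/40)·log₂(3/40)]
  = 0.52698 + 0.44218 + 0.28027 = 1.2494 bits

H(Y|X) = H(X,Y) - H(X) = 2.0906 - 1.2494 = 0.8412 bits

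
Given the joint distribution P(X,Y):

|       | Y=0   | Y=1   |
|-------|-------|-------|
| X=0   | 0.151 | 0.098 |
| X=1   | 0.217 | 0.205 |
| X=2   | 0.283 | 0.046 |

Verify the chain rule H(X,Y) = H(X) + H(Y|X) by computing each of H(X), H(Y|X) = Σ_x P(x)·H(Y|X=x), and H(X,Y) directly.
H(X) = 1.5524 bits, H(Y|X) = 0.8546 bits, H(X,Y) = 2.4070 bits

Marginal of X (row sums):
  P(X=0) = 0.151 + 0.098 = 0.249
  P(X=1) = 0.217 + 0.205 = 0.422
  P(X=2) = 0.283 + 0.046 = 0.329
H(X) = -[0.249·log₂(0.249) + 0.422·log₂(0.422) + 0.329·log₂(0.329)]
  = 0.49944 + 0.52526 + 0.52766 = 1.5524 bits

H(Y|X) = Σ_x P(x)·H(Y|X=x):
  X=0: P(X=0) = 0.249, P(Y|X=0) = (151/249, 98/249) → H(Y|X=0) = 0.96707
  X=1: P(X=1) = 0.422, P(Y|X=1) = (217/422, 205/422) → H(Y|X=1) = 0.99942
  X=2: P(X=2) = 0.329, P(Y|X=2) = (283/329, 46/329) → H(Y|X=2) = 0.58376
H(Y|X) = 0.249·0.96707 + 0.422·0.99942 + 0.329·0.58376 = 0.8546 bits

H(X,Y) = -Σ_{x,y} P(x,y) log₂ P(x,y). Per-cell terms -P(x,y)·log₂P(x,y):
  X=0: 0.41183, 0.32841
  X=1: 0.47832, 0.46869
  X=2: 0.51538, 0.20434
Sum of the 6 terms: H(X,Y) = 2.4070 bits

Chain rule check:
  H(X) + H(Y|X) = 1.5524 + 0.8546 = 2.4070 bits
  H(X,Y) = 2.4070 bits
✓ Chain rule verified.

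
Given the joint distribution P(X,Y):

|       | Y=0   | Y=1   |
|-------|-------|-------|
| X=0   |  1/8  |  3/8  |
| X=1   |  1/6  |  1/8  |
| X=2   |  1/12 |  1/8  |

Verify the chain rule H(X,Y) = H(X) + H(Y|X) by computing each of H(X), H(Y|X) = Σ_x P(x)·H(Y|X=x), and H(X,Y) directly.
H(X) = 1.4899 bits, H(Y|X) = 0.8953 bits, H(X,Y) = 2.3852 bits

Marginal of X (row sums):
  P(X=0) = 1/8 + 3/8 = 1/2
  P(X=1) = 1/6 + 1/8 = 7/24
  P(X=2) = 1/12 + 1/8 = 5/24
H(X) = -[(1/2)·log₂(1/2) + (7/24)·log₂(7/24) + (5/24)·log₂(5/24)]
  = 0.50000 + 0.51847 + 0.47147 = 1.4899 bits

H(Y|X) = Σ_x P(x)·H(Y|X=x):
  X=0: P(X=0) = 1/2, P(Y|X=0) = (1/4, 3/4) → H(Y|X=0) = 0.81128
  X=1: P(X=1) = 7/24, P(Y|X=1) = (4/7, 3/7) → H(Y|X=1) = 0.98523
  X=2: P(X=2) = 5/24, P(Y|X=2) = (2/5, 3/5) → H(Y|X=2) = 0.97095
H(Y|X) = (1/2)·0.81128 + (7/24)·0.98523 + (5/24)·0.97095 = 0.8953 bits

H(X,Y) = -Σ_{x,y} P(x,y) log₂ P(x,y). Per-cell terms -P(x,y)·log₂P(x,y):
  X=0: 0.37500, 0.53064
  X=1: 0.43083, 0.37500
  X=2: 0.29875, 0.37500
Sum of the 6 terms: H(X,Y) = 2.3852 bits

Chain rule check:
  H(X) + H(Y|X) = 1.4899 + 0.8953 = 2.3852 bits
  H(X,Y) = 2.3852 bits
✓ Chain rule verified.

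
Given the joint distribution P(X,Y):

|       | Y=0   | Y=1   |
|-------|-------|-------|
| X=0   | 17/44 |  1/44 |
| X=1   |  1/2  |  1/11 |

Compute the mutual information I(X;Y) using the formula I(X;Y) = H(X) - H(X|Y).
0.0182 bits

I(X;Y) = H(X) - H(X|Y)

Marginal of X (row sums):
  P(X=0) = 17/44 + 1/44 = 9/22
  P(X=1) = 1/2 + 1/11 = 13/22
H(X) = -[(9/22)·log₂(9/22) + (13/22)·log₂(13/22)]
  = 0.527525 + 0.448495 = 0.97602 bits

Marginal of Y (column sums):
  P(Y=0) = 17/44 + 1/2 = 39/44
  P(Y=1) = 1/44 + 1/11 = 5/44
H(X|Y) = Σ_y P(y)·H(X|Y=y):
  Y=0: P(Y=0) = 39/44, P(X|Y=0) = (17/39, 22/39) → H(X|Y=0) = 0.988111
  Y=1: P(Y=1) = 5/44, P(X|Y=1) = (1/5, 4/5) → H(X|Y=1) = 0.721928
H(X|Y) = (39/44)·0.988111 + (5/44)·0.721928 = 0.95786 bits

I(X;Y) = H(X) - H(X|Y) = 0.97602 - 0.95786 = 0.0182 bits

Cross-check via I(X;Y) = H(X) + H(Y) - H(X,Y): computing H(Y) from the column sums and H(X,Y) from the 4 cells in the same way gives H(Y) = 0.51079 bits and H(X,Y) = 1.46865 bits, so
I(X;Y) = 0.97602 + 0.51079 - 1.46865 = 0.0182 bits ✓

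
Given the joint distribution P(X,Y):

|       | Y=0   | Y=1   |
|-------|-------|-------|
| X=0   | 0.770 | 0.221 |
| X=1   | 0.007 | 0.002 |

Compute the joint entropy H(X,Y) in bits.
0.8397 bits

H(X,Y) = -Σ_{x,y} P(x,y) log₂ P(x,y). Per-cell terms -P(x,y)·log₂P(x,y):
  X=0: 0.29034, 0.48131
  X=1: 0.05011, 0.01793
Sum of the 4 terms: H(X,Y) = 0.8397 bits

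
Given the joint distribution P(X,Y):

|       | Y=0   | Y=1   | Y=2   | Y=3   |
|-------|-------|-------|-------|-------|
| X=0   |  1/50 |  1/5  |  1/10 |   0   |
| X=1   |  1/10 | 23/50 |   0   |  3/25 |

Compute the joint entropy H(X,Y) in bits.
2.1241 bits

H(X,Y) = -Σ_{x,y} P(x,y) log₂ P(x,y). Per-cell terms -P(x,y)·log₂P(x,y):
  X=0: 0.1129, 0.4644, 0.3322, 0.0000
  X=1: 0.3322, 0.5153, 0.0000, 0.3671
  (cells with P = 0 contribute 0)
Sum of the 8 terms: H(X,Y) = 2.1241 bits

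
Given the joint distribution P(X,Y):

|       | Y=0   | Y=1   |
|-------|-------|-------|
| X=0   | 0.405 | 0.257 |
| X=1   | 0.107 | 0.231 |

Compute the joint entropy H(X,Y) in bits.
1.8652 bits

H(X,Y) = -Σ_{x,y} P(x,y) log₂ P(x,y). Per-cell terms -P(x,y)·log₂P(x,y):
  X=0: 0.5281, 0.5038
  X=1: 0.3450, 0.4883
Sum of the 4 terms: H(X,Y) = 1.8652 bits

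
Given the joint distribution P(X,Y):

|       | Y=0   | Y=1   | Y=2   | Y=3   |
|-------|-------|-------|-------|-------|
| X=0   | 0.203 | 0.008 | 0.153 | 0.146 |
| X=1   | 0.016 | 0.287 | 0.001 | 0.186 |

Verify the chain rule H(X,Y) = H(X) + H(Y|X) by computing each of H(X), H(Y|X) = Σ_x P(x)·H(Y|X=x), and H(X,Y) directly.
H(X) = 0.9997 bits, H(Y|X) = 1.4163 bits, H(X,Y) = 2.4160 bits

Marginal of X (row sums):
  P(X=0) = 0.203 + 0.008 + 0.153 + 0.146 = 0.510
  P(X=1) = 0.016 + 0.287 + 0.001 + 0.186 = 0.490
H(X) = -[0.510·log₂(0.510) + 0.490·log₂(0.490)]
  = 0.49543 + 0.50428 = 0.9997 bits

H(Y|X) = Σ_x P(x)·H(Y|X=x):
  X=0: P(X=0) = 0.510, P(Y|X=0) = (203/510, 4/255, 3/10, 73/255) → H(Y|X=0) = 1.66071
  X=1: P(X=1) = 0.490, P(Y|X=1) = (8/245, 41/70, 1/490, 93/245) → H(Y|X=1) = 1.16192
H(Y|X) = 0.510·1.66071 + 0.490·1.16192 = 1.4163 bits

H(X,Y) = -Σ_{x,y} P(x,y) log₂ P(x,y). Per-cell terms -P(x,y)·log₂P(x,y):
  X=0: 0.46699, 0.05573, 0.41438, 0.40529
  X=1: 0.09545, 0.51685, 0.00997, 0.45135
Sum of the 8 terms: H(X,Y) = 2.4160 bits

Chain rule check:
  H(X) + H(Y|X) = 0.9997 + 1.4163 = 2.4160 bits
  H(X,Y) = 2.4160 bits
✓ Chain rule verified.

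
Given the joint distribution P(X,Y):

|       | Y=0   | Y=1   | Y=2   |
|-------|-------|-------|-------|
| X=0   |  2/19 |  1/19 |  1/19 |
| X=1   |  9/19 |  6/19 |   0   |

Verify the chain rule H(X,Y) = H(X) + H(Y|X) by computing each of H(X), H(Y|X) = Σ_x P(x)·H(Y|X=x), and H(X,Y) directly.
H(X) = 0.7425 bits, H(Y|X) = 1.0823 bits, H(X,Y) = 1.8248 bits

Marginal of X (row sums):
  P(X=0) = 2/19 + 1/19 + 1/19 = 4/19
  P(X=1) = 9/19 + 6/19 + 0 = 15/19
H(X) = -[(4/19)·log₂(4/19) + (15/19)·log₂(15/19)]
  = 0.47325 + 0.26924 = 0.7425 bits

H(Y|X) = Σ_x P(x)·H(Y|X=x):
  X=0: P(X=0) = 4/19, P(Y|X=0) = (1/2, 1/4, 1/4) → H(Y|X=0) = 1.50000
  X=1: P(X=1) = 15/19, P(Y|X=1) = (3/5, 2/5, 0) → H(Y|X=1) = 0.97095
H(Y|X) = (4/19)·1.50000 + (15/19)·0.97095 = 1.0823 bits

H(X,Y) = -Σ_{x,y} P(x,y) log₂ P(x,y). Per-cell terms -P(x,y)·log₂P(x,y):
  X=0: 0.34189, 0.22358, 0.22358
  X=1: 0.51063, 0.52515, 0.00000
  (cells with P = 0 contribute 0)
Sum of the 6 terms: H(X,Y) = 1.8248 bits

Chain rule check:
  H(X) + H(Y|X) = 0.7425 + 1.0823 = 1.8248 bits
  H(X,Y) = 1.8248 bits
✓ Chain rule verified.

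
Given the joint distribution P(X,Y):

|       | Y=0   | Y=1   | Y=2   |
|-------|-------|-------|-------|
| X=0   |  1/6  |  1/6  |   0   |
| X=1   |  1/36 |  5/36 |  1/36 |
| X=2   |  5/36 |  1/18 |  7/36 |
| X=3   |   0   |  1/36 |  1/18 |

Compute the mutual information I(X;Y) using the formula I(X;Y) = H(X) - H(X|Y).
0.3816 bits

I(X;Y) = H(X) - H(X|Y)

Marginal of X (row sums):
  P(X=0) = 1/6 + 1/6 + 0 = 1/3
  P(X=1) = 1/36 + 5/36 + 1/36 = 7/36
  P(X=2) = 5/36 + 1/18 + 7/36 = 7/18
  P(X=3) = 0 + 1/36 + 1/18 = 1/12
H(X) = -[(1/3)·log₂(1/3) + (7/36)·log₂(7/36) + (7/18)·log₂(7/18) + (1/12)·log₂(1/12)]
  = 0.5283208 + 0.4593886 + 0.5298884 + 0.2987469 = 1.816345 bits

Marginal of Y (column sums):
  P(Y=0) = 1/6 + 1/36 + 5/36 + 0 = 1/3
  P(Y=1) = 1/6 + 5/36 + 1/18 + 1/36 = 7/18
  P(Y=2) = 0 + 1/36 + 7/36 + 1/18 = 5/18
H(X|Y) = Σ_y P(y)·H(X|Y=y):
  Y=0: P(Y=0) = 1/3, P(X|Y=0) = (1/2, 1/12, 5/12, 0) → H(X|Y=0) = 1.3250112
  Y=1: P(Y=1) = 7/18, P(X|Y=1) = (3/7, 5/14, 1/7, 1/14) → H(X|Y=1) = 1.7273967
  Y=2: P(Y=2) = 5/18, P(X|Y=2) = (0, 1/10, 7/10, 1/5) → H(X|Y=2) = 1.1567796
H(X|Y) = (1/3)·1.3250112 + (7/18)·1.7273967 + (5/18)·1.1567796 = 1.434763 bits

I(X;Y) = H(X) - H(X|Y) = 1.816345 - 1.434763 = 0.3816 bits

Cross-check via I(X;Y) = H(X) + H(Y) - H(X,Y): computing H(Y) from the column sums and H(X,Y) from the 12 cells in the same way gives H(Y) = 1.571542 bits and H(X,Y) = 3.006305 bits, so
I(X;Y) = 1.816345 + 1.571542 - 3.006305 = 0.3816 bits ✓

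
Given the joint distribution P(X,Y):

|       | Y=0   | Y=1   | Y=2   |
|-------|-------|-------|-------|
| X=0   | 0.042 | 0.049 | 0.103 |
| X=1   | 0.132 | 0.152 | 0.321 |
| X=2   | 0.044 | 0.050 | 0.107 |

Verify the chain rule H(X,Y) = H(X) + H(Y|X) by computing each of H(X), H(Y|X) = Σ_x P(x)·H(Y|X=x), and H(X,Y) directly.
H(X) = 1.3629 bits, H(Y|X) = 1.4645 bits, H(X,Y) = 2.8274 bits

Marginal of X (row sums):
  P(X=0) = 0.042 + 0.049 + 0.103 = 0.194
  P(X=1) = 0.132 + 0.152 + 0.321 = 0.605
  P(X=2) = 0.044 + 0.050 + 0.107 = 0.201
H(X) = -[0.194·log₂(0.194) + 0.605·log₂(0.605) + 0.201·log₂(0.201)]
  = 0.4590 + 0.4386 + 0.4653 = 1.3629 bits

H(Y|X) = Σ_x P(x)·H(Y|X=x):
  X=0: P(X=0) = 0.194, P(Y|X=0) = (21/97, 49/194, 103/194) → H(Y|X=0) = 1.4643
  X=1: P(X=1) = 0.605, P(Y|X=1) = (12/55, 152/605, 321/605) → H(Y|X=1) = 1.4650
  X=2: P(X=2) = 0.201, P(Y|X=2) = (44/201, 50/201, 107/201) → H(Y|X=2) = 1.4633
H(Y|X) = 0.194·1.4643 + 0.605·1.4650 + 0.201·1.4633 = 1.4645 bits

H(X,Y) = -Σ_{x,y} P(x,y) log₂ P(x,y). Per-cell terms -P(x,y)·log₂P(x,y):
  X=0: 0.1921, 0.2132, 0.3378
  X=1: 0.3856, 0.4131, 0.5262
  X=2: 0.1983, 0.2161, 0.3450
Sum of the 9 terms: H(X,Y) = 2.8274 bits

Chain rule check:
  H(X) + H(Y|X) = 1.3629 + 1.4645 = 2.8274 bits
  H(X,Y) = 2.8274 bits
✓ Chain rule verified.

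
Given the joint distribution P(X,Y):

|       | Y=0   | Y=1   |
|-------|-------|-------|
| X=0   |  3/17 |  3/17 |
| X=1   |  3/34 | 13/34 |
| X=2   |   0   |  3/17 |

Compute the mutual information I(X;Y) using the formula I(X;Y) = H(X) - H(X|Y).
0.1532 bits

I(X;Y) = H(X) - H(X|Y)

Marginal of X (row sums):
  P(X=0) = 3/17 + 3/17 = 6/17
  P(X=1) = 3/34 + 13/34 = 8/17
  P(X=2) = 0 + 3/17 = 3/17
H(X) = -[(6/17)·log₂(6/17) + (8/17)·log₂(8/17) + (3/17)·log₂(3/17)]
  = 0.530294 + 0.511747 + 0.441618 = 1.483659 bits

Marginal of Y (column sums):
  P(Y=0) = 3/17 + 3/34 + 0 = 9/34
  P(Y=1) = 3/17 + 13/34 + 3/17 = 25/34
H(X|Y) = Σ_y P(y)·H(X|Y=y):
  Y=0: P(Y=0) = 9/34, P(X|Y=0) = (2/3, 1/3, 0) → H(X|Y=0) = 0.918296
  Y=1: P(Y=1) = 25/34, P(X|Y=1) = (6/25, 13/25, 6/25) → H(X|Y=1) = 1.478846
H(X|Y) = (9/34)·0.918296 + (25/34)·1.478846 = 1.330465 bits

I(X;Y) = H(X) - H(X|Y) = 1.483659 - 1.330465 = 0.1532 bits

Cross-check via I(X;Y) = H(X) + H(Y) - H(X,Y): computing H(Y) from the column sums and H(X,Y) from the 6 cells in the same way gives H(Y) = 0.833765 bits and H(X,Y) = 2.164230 bits, so
I(X;Y) = 1.483659 + 0.833765 - 2.164230 = 0.1532 bits ✓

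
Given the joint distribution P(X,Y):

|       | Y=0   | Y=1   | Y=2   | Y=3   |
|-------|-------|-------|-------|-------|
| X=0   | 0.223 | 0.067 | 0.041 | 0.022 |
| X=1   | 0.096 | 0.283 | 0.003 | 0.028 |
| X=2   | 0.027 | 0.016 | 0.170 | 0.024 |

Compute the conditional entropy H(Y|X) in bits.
1.3136 bits

H(Y|X) = H(X,Y) - H(X)

H(X,Y) = -Σ_{x,y} P(x,y) log₂ P(x,y). Per-cell terms -P(x,y)·log₂P(x,y):
  X=0: 0.48277, 0.26128, 0.18894, 0.12114
  X=1: 0.32456, 0.51538, 0.02514, 0.14444
  X=2: 0.14069, 0.09545, 0.43459, 0.12914
Sum of the 12 terms: H(X,Y) = 2.8635 bits

Marginal of X (row sums):
  P(X=0) = 0.223 + 0.067 + 0.041 + 0.022 = 0.353
  P(X=1) = 0.096 + 0.283 + 0.003 + 0.028 = 0.410
  P(X=2) = 0.027 + 0.016 + 0.170 + 0.024 = 0.237
H(X) = -[0.353·log₂(0.353) + 0.410·log₂(0.410) + 0.237·log₂(0.237)]
  = 0.53030 + 0.52738 + 0.49226 = 1.5499 bits

H(Y|X) = H(X,Y) - H(X) = 2.8635 - 1.5499 = 1.3136 bits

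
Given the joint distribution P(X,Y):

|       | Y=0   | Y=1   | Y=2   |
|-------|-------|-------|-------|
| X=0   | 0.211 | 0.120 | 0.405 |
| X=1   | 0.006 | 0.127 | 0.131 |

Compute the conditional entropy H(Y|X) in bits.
1.3426 bits

H(Y|X) = H(X,Y) - H(X)

H(X,Y) = -Σ_{x,y} P(x,y) log₂ P(x,y). Per-cell terms -P(x,y)·log₂P(x,y):
  X=0: 0.4736, 0.3671, 0.5281
  X=1: 0.0443, 0.3781, 0.3841
Sum of the 6 terms: H(X,Y) = 2.1753 bits

Marginal of X (row sums):
  P(X=0) = 0.211 + 0.120 + 0.405 = 0.736
  P(X=1) = 0.006 + 0.127 + 0.131 = 0.264
H(X) = -[0.736·log₂(0.736) + 0.264·log₂(0.264)]
  = 0.3255 + 0.5072 = 0.8327 bits

H(Y|X) = H(X,Y) - H(X) = 2.1753 - 0.8327 = 1.3426 bits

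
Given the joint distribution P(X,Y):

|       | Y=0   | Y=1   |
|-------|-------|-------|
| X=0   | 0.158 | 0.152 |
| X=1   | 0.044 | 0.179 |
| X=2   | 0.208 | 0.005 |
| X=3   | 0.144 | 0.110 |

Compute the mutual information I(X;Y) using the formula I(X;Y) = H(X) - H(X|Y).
0.2370 bits

I(X;Y) = H(X) - H(X|Y)

Marginal of X (row sums):
  P(X=0) = 0.158 + 0.152 = 0.310
  P(X=1) = 0.044 + 0.179 = 0.223
  P(X=2) = 0.208 + 0.005 = 0.213
  P(X=3) = 0.144 + 0.110 = 0.254
H(X) = -[0.310·log₂(0.310) + 0.223·log₂(0.223) + 0.213·log₂(0.213) + 0.254·log₂(0.254)]
  = 0.5238 + 0.4828 + 0.4752 + 0.5022 = 1.9840 bits

Marginal of Y (column sums):
  P(Y=0) = 0.158 + 0.044 + 0.208 + 0.144 = 0.554
  P(Y=1) = 0.152 + 0.179 + 0.005 + 0.110 = 0.446
H(X|Y) = Σ_y P(y)·H(X|Y=y):
  Y=0: P(Y=0) = 0.554, P(X|Y=0) = (79/277, 22/277, 104/277, 72/277) → H(X|Y=0) = 1.8423
  Y=1: P(Y=1) = 0.446, P(X|Y=1) = (76/223, 179/446, 5/446, 55/223) → H(X|Y=1) = 1.6286
H(X|Y) = 0.554·1.8423 + 0.446·1.6286 = 1.7470 bits

I(X;Y) = H(X) - H(X|Y) = 1.9840 - 1.7470 = 0.2370 bits

Cross-check via I(X;Y) = H(X) + H(Y) - H(X,Y): computing H(Y) from the column sums and H(X,Y) from the 8 cells in the same way gives H(Y) = 0.9916 bits and H(X,Y) = 2.7386 bits, so
I(X;Y) = 1.9840 + 0.9916 - 2.7386 = 0.2370 bits ✓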